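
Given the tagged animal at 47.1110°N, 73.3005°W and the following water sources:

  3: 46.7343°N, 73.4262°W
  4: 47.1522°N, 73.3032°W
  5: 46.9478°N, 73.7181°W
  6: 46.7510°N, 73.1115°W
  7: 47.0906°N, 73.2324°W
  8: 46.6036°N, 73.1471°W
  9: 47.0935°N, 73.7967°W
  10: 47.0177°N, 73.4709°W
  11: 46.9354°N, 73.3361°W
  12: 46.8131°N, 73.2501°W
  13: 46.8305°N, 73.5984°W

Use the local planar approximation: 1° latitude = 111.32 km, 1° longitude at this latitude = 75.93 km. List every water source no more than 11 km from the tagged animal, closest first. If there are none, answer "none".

Distances from 47.1110°N, 73.3005°W:
3: 43.0067 km
4: 4.5910 km
5: 36.5442 km
6: 42.5672 km
7: 5.6475 km
8: 57.6722 km
9: 37.7268 km
10: 16.5915 km
11: 19.7338 km
12: 33.3823 km
13: 38.5572 km
Threshold 11 km: 4 (4.5910 km), 7 (5.6475 km) are within range.

4, 7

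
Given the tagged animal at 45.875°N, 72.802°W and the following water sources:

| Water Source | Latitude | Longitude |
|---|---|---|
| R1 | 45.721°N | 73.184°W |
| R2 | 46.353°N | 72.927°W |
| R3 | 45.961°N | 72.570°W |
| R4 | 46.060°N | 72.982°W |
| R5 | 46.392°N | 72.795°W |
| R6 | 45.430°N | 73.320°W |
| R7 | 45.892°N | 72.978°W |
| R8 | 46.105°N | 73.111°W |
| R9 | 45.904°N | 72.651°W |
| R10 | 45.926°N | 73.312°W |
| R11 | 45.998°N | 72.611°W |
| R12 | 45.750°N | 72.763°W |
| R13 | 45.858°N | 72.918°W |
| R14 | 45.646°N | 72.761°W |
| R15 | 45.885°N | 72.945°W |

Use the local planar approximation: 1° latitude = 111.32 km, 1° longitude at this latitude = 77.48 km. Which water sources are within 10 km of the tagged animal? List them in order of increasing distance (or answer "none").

Distances from 45.875°N, 72.802°W:
R1: √((-0.154·111.32)² + (-0.382·77.48)²) = √(293.89205 + 876.00372) = 34.204 km
R2: √((0.478·111.32)² + (-0.125·77.48)²) = √(2831.40626 + 93.79923) = 54.085 km
R3: √((0.086·111.32)² + (0.232·77.48)²) = √(91.65229 + 323.11357) = 20.366 km
R4: √((0.185·111.32)² + (-0.180·77.48)²) = √(424.12107 + 194.50207) = 24.872 km
R5: √((0.517·111.32)² + (0.007·77.48)²) = √(3312.28335 + 0.29415) = 57.555 km
R6: √((-0.445·111.32)² + (-0.518·77.48)²) = √(2453.95400 + 1610.78933) = 63.755 km
R7: √((0.017·111.32)² + (-0.176·77.48)²) = √(3.58133 + 185.95359) = 13.767 km
R8: √((0.230·111.32)² + (-0.309·77.48)²) = √(655.54433 + 573.18680) = 35.053 km
R9: √((0.029·111.32)² + (0.151·77.48)²) = √(10.42179 + 136.87783) = 12.137 km
R10: √((0.051·111.32)² + (-0.510·77.48)²) = √(32.23196 + 1561.41942) = 39.921 km
R11: √((0.123·111.32)² + (0.191·77.48)²) = √(187.48072 + 219.00093) = 20.161 km
R12: √((-0.125·111.32)² + (0.039·77.48)²) = √(193.62722 + 9.13079) = 14.239 km
R13: √((-0.017·111.32)² + (-0.116·77.48)²) = √(3.58133 + 80.77839) = 9.185 km
R14: √((-0.229·111.32)² + (0.041·77.48)²) = √(649.85634 + 10.09130) = 25.689 km
R15: √((0.010·111.32)² + (-0.143·77.48)²) = √(1.23921 + 122.75842) = 11.135 km
Threshold 10 km: R13 (9.185 km) is within range.

R13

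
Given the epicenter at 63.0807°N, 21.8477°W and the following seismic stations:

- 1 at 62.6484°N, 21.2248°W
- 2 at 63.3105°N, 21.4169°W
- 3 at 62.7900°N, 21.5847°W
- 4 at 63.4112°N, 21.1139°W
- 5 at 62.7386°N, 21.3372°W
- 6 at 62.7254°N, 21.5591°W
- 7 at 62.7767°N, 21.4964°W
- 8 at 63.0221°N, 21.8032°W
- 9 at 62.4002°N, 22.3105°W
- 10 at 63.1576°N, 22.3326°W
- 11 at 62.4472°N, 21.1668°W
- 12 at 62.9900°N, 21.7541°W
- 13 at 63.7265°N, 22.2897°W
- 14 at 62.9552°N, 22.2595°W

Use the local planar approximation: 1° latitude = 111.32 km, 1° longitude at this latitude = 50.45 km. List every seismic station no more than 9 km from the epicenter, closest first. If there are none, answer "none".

Distances from 63.0807°N, 21.8477°W:
1: √((-0.4323·111.32)² + (0.6229·50.45)²) = √(2315.884342 + 987.549794) = 57.4755 km
2: √((0.2298·111.32)² + (0.4308·50.45)²) = √(654.404752 + 472.360670) = 33.5673 km
3: √((-0.2907·111.32)² + (0.2630·50.45)²) = √(1047.216458 + 176.049112) = 34.9752 km
4: √((0.3305·111.32)² + (0.7338·50.45)²) = √(1353.596812 + 1370.495948) = 52.1928 km
5: √((-0.3421·111.32)² + (0.5105·50.45)²) = √(1450.282290 + 663.305860) = 45.9738 km
6: √((-0.3553·111.32)² + (0.2886·50.45)²) = √(1564.360388 + 211.989814) = 42.1468 km
7: √((-0.3040·111.32)² + (0.3513·50.45)²) = √(1145.232232 + 314.107742) = 38.2013 km
8: √((-0.0586·111.32)² + (0.0445·50.45)²) = √(42.554121 + 5.040137) = 6.8989 km
9: √((-0.6805·111.32)² + (-0.4628·50.45)²) = √(5738.556401 + 545.141245) = 79.2698 km
10: √((0.0769·111.32)² + (-0.4849·50.45)²) = √(73.282297 + 598.448399) = 25.9178 km
11: √((-0.6335·111.32)² + (0.6809·50.45)²) = √(4973.242470 + 1180.019025) = 78.4427 km
12: √((-0.0907·111.32)² + (0.0936·50.45)²) = √(101.943836 + 22.298417) = 11.1464 km
13: √((0.6458·111.32)² + (-0.4420·50.45)²) = √(5168.237664 + 497.240941) = 75.2694 km
14: √((-0.1255·111.32)² + (-0.4118·50.45)²) = √(195.179341 + 431.613506) = 25.0358 km
Threshold 9 km: 8 (6.8989 km) is within range.

8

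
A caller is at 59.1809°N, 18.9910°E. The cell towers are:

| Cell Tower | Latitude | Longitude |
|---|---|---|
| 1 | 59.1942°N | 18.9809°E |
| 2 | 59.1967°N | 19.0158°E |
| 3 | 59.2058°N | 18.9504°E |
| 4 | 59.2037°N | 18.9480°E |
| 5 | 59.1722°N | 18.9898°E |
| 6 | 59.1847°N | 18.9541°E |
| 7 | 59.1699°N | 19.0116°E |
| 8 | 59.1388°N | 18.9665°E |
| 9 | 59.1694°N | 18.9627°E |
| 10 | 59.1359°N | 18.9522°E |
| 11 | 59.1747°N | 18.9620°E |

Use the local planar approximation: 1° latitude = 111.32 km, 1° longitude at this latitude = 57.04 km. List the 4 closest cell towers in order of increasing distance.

Distances from 59.1809°N, 18.9910°E:
1: √((0.0133·111.32)² + (-0.0101·57.04)²) = √(2.192046 + 0.331896) = 1.5887 km
2: √((0.0158·111.32)² + (0.0248·57.04)²) = √(3.093574 + 2.001071) = 2.2571 km
3: √((0.0249·111.32)² + (-0.0406·57.04)²) = √(7.683252 + 5.363041) = 3.6120 km
4: √((0.0228·111.32)² + (-0.0430·57.04)²) = √(6.441931 + 6.015835) = 3.5296 km
5: √((-0.0087·111.32)² + (-0.0012·57.04)²) = √(0.937961 + 0.004685) = 0.9709 km
6: √((0.0038·111.32)² + (-0.0369·57.04)²) = √(0.178943 + 4.430082) = 2.1469 km
7: √((-0.0110·111.32)² + (0.0206·57.04)²) = √(1.499449 + 1.380681) = 1.6971 km
8: √((-0.0421·111.32)² + (-0.0245·57.04)²) = √(21.963957 + 1.952950) = 4.8905 km
9: √((-0.0115·111.32)² + (-0.0283·57.04)²) = √(1.638861 + 2.605745) = 2.0602 km
10: √((-0.0450·111.32)² + (-0.0388·57.04)²) = √(25.094088 + 4.898042) = 5.4765 km
11: √((-0.0062·111.32)² + (-0.0290·57.04)²) = √(0.476354 + 2.736245) = 1.7924 km
Sorted: 5 (0.9709 km) < 1 (1.5887 km) < 7 (1.6971 km) < 11 (1.7924 km) < 9 (2.0602 km) < 6 (2.1469 km) < …

5, 1, 7, 11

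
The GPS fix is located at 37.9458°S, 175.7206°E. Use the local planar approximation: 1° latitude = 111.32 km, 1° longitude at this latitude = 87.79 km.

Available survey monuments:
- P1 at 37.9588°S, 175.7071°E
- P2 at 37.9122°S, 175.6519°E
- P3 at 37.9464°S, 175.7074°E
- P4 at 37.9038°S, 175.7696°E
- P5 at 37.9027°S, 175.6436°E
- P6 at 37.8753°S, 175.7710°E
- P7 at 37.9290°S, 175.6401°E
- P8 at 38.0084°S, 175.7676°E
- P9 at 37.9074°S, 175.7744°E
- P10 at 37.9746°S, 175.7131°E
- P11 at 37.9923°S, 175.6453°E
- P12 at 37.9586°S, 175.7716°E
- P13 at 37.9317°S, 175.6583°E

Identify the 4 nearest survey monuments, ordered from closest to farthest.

P3, P1, P10, P12

Distances from 37.9458°S, 175.7206°E:
P1: 1.8705 km
P2: 7.0969 km
P3: 1.1608 km
P4: 6.3533 km
P5: 8.2895 km
P6: 9.0094 km
P7: 7.3104 km
P8: 8.0986 km
P9: 6.3703 km
P10: 3.2729 km
P11: 8.3961 km
P12: 4.6986 km
P13: 5.6901 km
Sorted: P3 (1.1608 km) < P1 (1.8705 km) < P10 (3.2729 km) < P12 (4.6986 km) < P13 (5.6901 km) < P4 (6.3533 km) < …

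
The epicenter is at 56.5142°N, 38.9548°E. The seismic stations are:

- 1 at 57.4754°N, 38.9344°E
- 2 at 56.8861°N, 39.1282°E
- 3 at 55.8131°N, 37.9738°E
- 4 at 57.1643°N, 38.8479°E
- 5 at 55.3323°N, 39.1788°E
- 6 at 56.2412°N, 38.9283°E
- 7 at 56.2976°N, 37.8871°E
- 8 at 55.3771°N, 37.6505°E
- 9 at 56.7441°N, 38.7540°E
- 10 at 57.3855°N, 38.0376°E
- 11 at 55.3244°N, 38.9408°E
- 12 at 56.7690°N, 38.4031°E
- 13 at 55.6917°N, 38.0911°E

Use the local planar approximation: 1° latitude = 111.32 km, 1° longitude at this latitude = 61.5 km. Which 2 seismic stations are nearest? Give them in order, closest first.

Distances from 56.5142°N, 38.9548°E:
1: 107.0081 km
2: 42.7513 km
3: 98.6465 km
4: 72.6671 km
5: 132.2884 km
6: 30.4340 km
7: 69.9506 km
8: 149.8578 km
9: 28.4161 km
10: 112.2030 km
11: 132.4513 km
12: 44.2239 km
13: 105.8529 km
Sorted: 9 (28.4161 km) < 6 (30.4340 km) < 2 (42.7513 km) < 12 (44.2239 km) < …

9, 6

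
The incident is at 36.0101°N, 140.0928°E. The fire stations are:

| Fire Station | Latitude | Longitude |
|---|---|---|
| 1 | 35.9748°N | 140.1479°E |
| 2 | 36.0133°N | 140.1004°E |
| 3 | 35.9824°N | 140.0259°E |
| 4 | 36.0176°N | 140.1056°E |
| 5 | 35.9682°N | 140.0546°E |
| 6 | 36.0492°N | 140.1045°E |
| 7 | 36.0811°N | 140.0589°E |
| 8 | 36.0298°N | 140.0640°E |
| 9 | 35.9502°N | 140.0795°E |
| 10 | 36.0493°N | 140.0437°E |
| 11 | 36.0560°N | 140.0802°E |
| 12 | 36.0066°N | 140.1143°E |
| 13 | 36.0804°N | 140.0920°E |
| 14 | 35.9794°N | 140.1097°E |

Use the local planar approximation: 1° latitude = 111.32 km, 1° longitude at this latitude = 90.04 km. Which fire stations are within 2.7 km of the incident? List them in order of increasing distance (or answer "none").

2, 4, 12

Distances from 36.0101°N, 140.0928°E:
1: 6.3289 km
2: 0.7715 km
3: 6.7671 km
4: 1.4231 km
5: 5.7954 km
6: 4.4783 km
7: 8.4726 km
8: 3.3961 km
9: 6.7747 km
10: 6.2119 km
11: 5.2340 km
12: 1.9747 km
13: 7.8261 km
14: 3.7410 km
Threshold 2.7 km: 2 (0.7715 km), 4 (1.4231 km), 12 (1.9747 km) are within range.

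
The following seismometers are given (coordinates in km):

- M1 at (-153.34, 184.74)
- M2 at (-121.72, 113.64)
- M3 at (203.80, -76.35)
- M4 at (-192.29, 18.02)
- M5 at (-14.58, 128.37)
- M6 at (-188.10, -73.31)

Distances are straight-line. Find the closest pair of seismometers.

Pairwise distances:
M1–M2: 77.81 km
M1–M3: 442.40 km
M1–M4: 171.21 km
M1–M5: 149.77 km
M1–M6: 260.38 km
M2–M3: 376.91 km
M2–M4: 118.84 km
M2–M5: 108.15 km
M2–M6: 198.38 km
M3–M4: 407.18 km
M3–M5: 299.33 km
M3–M6: 391.91 km
M4–M5: 209.18 km
M4–M6: 91.43 km
M5–M6: 266.05 km
Closest pair: M1–M2 at 77.81 km.

M1 and M2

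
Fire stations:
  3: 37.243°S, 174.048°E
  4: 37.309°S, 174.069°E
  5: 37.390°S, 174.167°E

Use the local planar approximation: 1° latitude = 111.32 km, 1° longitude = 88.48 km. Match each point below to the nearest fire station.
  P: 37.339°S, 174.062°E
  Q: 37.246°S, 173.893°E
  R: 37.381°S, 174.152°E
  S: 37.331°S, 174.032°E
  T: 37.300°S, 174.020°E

P at 37.339°S, 174.062°E:
  3: √((0.096·111.32)² + (-0.014·88.48)²) = √(114.20598 + 1.53443) = 10.758 km
  4: √((0.030·111.32)² + (0.007·88.48)²) = √(11.15293 + 0.38361) = 3.397 km
  5: √((-0.051·111.32)² + (0.105·88.48)²) = √(32.23196 + 86.31153) = 10.888 km
  → nearest: 4 (3.397 km)
Q at 37.246°S, 173.893°E:
  3: √((0.003·111.32)² + (0.155·88.48)²) = √(0.11153 + 188.08477) = 13.718 km
  4: √((-0.063·111.32)² + (0.176·88.48)²) = √(49.18441 + 242.50213) = 17.079 km
  5: √((-0.144·111.32)² + (0.274·88.48)²) = √(256.96346 + 587.74826) = 29.064 km
  → nearest: 3 (13.718 km)
R at 37.381°S, 174.152°E:
  3: √((0.138·111.32)² + (-0.104·88.48)²) = √(235.99596 + 84.67533) = 17.907 km
  4: √((0.072·111.32)² + (-0.083·88.48)²) = √(64.24087 + 53.93199) = 10.871 km
  5: √((-0.009·111.32)² + (0.015·88.48)²) = √(1.00376 + 1.76146) = 1.663 km
  → nearest: 5 (1.663 km)
S at 37.331°S, 174.032°E:
  3: √((0.088·111.32)² + (0.016·88.48)²) = √(95.96475 + 2.00415) = 9.898 km
  4: √((0.022·111.32)² + (0.037·88.48)²) = √(5.99780 + 10.71750) = 4.088 km
  5: √((-0.059·111.32)² + (0.135·88.48)²) = √(43.13705 + 142.67825) = 13.631 km
  → nearest: 4 (4.088 km)
T at 37.300°S, 174.020°E:
  3: √((0.057·111.32)² + (0.028·88.48)²) = √(40.26207 + 6.13771) = 6.812 km
  4: √((-0.009·111.32)² + (0.049·88.48)²) = √(1.00376 + 18.79673) = 4.450 km
  5: √((-0.090·111.32)² + (0.147·88.48)²) = √(100.37635 + 169.17060) = 16.418 km
  → nearest: 4 (4.450 km)

P→4; Q→3; R→5; S→4; T→4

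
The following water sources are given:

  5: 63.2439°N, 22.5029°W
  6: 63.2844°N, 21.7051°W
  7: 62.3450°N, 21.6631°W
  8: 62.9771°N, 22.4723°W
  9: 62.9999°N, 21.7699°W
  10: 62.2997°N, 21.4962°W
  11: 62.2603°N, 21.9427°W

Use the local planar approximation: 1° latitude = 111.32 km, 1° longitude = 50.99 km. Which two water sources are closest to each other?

7 and 10

Pairwise distances:
5–6: 40.9289 km
5–7: 108.8429 km
5–8: 29.7411 km
5–9: 46.2030 km
5–10: 116.9731 km
5–11: 113.1590 km
6–7: 104.5959 km
6–8: 51.9670 km
6–9: 31.8424 km
6–10: 110.1331 km
6–11: 114.6448 km
7–8: 81.5706 km
7–9: 73.1066 km
7–10: 9.8921 km
7–11: 17.0927 km
8–9: 35.9052 km
8–10: 90.3525 km
8–11: 84.2398 km
9–10: 79.1858 km
9–11: 82.8024 km
10–11: 23.1857 km
Closest pair: 7–10 at 9.8921 km.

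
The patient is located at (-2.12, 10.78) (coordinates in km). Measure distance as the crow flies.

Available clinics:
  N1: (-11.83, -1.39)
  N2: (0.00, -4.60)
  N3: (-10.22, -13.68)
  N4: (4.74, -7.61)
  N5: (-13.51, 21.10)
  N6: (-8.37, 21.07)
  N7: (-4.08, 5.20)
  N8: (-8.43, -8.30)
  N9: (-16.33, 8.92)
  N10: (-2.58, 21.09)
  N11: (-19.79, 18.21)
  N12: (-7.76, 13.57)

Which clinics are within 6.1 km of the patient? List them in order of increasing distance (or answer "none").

Distances from (-2.12, 10.78):
N1: √((-9.71)² + (-12.17)²) = √(94.2841 + 148.1089) = 15.57 km
N2: √((2.12)² + (-15.38)²) = √(4.4944 + 236.5444) = 15.53 km
N3: √((-8.10)² + (-24.46)²) = √(65.6100 + 598.2916) = 25.77 km
N4: √((6.86)² + (-18.39)²) = √(47.0596 + 338.1921) = 19.63 km
N5: √((-11.39)² + (10.32)²) = √(129.7321 + 106.5024) = 15.37 km
N6: √((-6.25)² + (10.29)²) = √(39.0625 + 105.8841) = 12.04 km
N7: √((-1.96)² + (-5.58)²) = √(3.8416 + 31.1364) = 5.91 km
N8: √((-6.31)² + (-19.08)²) = √(39.8161 + 364.0464) = 20.10 km
N9: √((-14.21)² + (-1.86)²) = √(201.9241 + 3.4596) = 14.33 km
N10: √((-0.46)² + (10.31)²) = √(0.2116 + 106.2961) = 10.32 km
N11: √((-17.67)² + (7.43)²) = √(312.2289 + 55.2049) = 19.17 km
N12: √((-5.64)² + (2.79)²) = √(31.8096 + 7.7841) = 6.29 km
Threshold 6.1 km: N7 (5.91 km) is within range.

N7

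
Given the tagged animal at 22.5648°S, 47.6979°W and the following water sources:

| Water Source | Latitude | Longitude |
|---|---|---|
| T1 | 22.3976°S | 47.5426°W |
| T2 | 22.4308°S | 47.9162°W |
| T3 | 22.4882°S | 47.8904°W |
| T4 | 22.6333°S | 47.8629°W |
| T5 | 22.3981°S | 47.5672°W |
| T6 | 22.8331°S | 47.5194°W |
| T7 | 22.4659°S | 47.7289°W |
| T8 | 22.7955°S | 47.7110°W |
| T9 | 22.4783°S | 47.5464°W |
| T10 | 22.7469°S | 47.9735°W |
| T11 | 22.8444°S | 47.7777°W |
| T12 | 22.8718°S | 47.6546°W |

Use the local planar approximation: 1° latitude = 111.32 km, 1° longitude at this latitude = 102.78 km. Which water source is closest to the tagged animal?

T7

Distances from 22.5648°S, 47.6979°W:
T1: √((0.1672·111.32)² + (0.1553·102.78)²) = √(346.432750 + 254.776952) = 24.5196 km
T2: √((0.1340·111.32)² + (-0.2183·102.78)²) = √(222.513309 + 503.413315) = 26.9430 km
T3: √((0.0766·111.32)² + (-0.1925·102.78)²) = √(72.711639 + 391.452161) = 21.5445 km
T4: √((-0.0685·111.32)² + (-0.1650·102.78)²) = √(58.147030 + 287.597506) = 18.5942 km
T5: √((0.1667·111.32)² + (0.1307·102.78)²) = √(344.363882 + 180.454785) = 22.9089 km
T6: √((-0.2683·111.32)² + (0.1785·102.78)²) = √(892.047008 + 336.584155) = 35.0518 km
T7: √((0.0989·111.32)² + (-0.0310·102.78)²) = √(121.210147 + 10.151743) = 11.4613 km
T8: √((-0.2307·111.32)² + (-0.0131·102.78)²) = √(659.540675 + 1.812841) = 25.7168 km
T9: √((0.0865·111.32)² + (0.1515·102.78)²) = √(92.721107 + 242.461335) = 18.3080 km
T10: √((-0.1821·111.32)² + (-0.2756·102.78)²) = √(410.928523 + 802.371794) = 34.8325 km
T11: √((-0.2796·111.32)² + (-0.0798·102.78)²) = √(968.770107 + 67.270245) = 32.1876 km
T12: √((-0.3070·111.32)² + (0.0433·102.78)²) = √(1167.947029 + 19.805829) = 34.4638 km
Minimum: T7 at 11.4613 km.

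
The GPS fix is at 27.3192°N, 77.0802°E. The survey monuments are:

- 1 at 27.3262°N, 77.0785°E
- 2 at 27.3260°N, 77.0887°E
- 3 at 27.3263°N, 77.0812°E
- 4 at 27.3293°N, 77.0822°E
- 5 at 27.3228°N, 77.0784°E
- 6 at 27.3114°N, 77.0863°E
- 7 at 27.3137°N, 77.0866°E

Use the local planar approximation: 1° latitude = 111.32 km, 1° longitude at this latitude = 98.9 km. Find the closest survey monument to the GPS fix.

5

Distances from 27.3192°N, 77.0802°E:
1: √((0.0070·111.32)² + (-0.0017·98.9)²) = √(0.607215 + 0.028268) = 0.7972 km
2: √((0.0068·111.32)² + (0.0085·98.9)²) = √(0.573013 + 0.706692) = 1.1312 km
3: √((0.0071·111.32)² + (0.0010·98.9)²) = √(0.624688 + 0.009781) = 0.7965 km
4: √((0.0101·111.32)² + (0.0020·98.9)²) = √(1.264122 + 0.039125) = 1.1416 km
5: √((0.0036·111.32)² + (-0.0018·98.9)²) = √(0.160602 + 0.031691) = 0.4385 km
6: √((-0.0078·111.32)² + (0.0061·98.9)²) = √(0.753938 + 0.363959) = 1.0573 km
7: √((-0.0055·111.32)² + (0.0064·98.9)²) = √(0.374862 + 0.400638) = 0.8806 km
Minimum: 5 at 0.4385 km.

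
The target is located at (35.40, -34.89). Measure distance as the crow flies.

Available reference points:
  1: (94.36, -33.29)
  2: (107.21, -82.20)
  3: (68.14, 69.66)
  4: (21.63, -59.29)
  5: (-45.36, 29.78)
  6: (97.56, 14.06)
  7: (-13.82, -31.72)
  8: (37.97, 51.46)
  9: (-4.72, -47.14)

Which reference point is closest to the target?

Distances from (35.40, -34.89):
1: √((58.96)² + (1.60)²) = √(3476.2816 + 2.5600) = 58.98
2: √((71.81)² + (-47.31)²) = √(5156.6761 + 2238.2361) = 85.99
3: √((32.74)² + (104.55)²) = √(1071.9076 + 10930.7025) = 109.56
4: √((-13.77)² + (-24.40)²) = √(189.6129 + 595.3600) = 28.02
5: √((-80.76)² + (64.67)²) = √(6522.1776 + 4182.2089) = 103.46
6: √((62.16)² + (48.95)²) = √(3863.8656 + 2396.1025) = 79.12
7: √((-49.22)² + (3.17)²) = √(2422.6084 + 10.0489) = 49.32
8: √((2.57)² + (86.35)²) = √(6.6049 + 7456.3225) = 86.39
9: √((-40.12)² + (-12.25)²) = √(1609.6144 + 150.0625) = 41.95
Minimum: 4 at 28.02.

4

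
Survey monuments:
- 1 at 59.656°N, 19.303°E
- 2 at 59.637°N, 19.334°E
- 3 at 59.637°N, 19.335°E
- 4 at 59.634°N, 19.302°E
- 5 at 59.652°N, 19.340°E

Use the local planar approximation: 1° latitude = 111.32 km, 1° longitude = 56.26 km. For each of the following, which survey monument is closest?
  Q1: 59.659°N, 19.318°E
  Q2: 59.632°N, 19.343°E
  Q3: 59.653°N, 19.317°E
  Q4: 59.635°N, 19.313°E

Q1 at 59.659°N, 19.318°E:
  1: 0.908 km
  2: 2.609 km
  3: 2.629 km
  4: 2.925 km
  5: 1.463 km
  → nearest: 1 (0.908 km)
Q2 at 59.632°N, 19.343°E:
  1: 3.493 km
  2: 0.752 km
  3: 0.716 km
  4: 2.317 km
  5: 2.233 km
  → nearest: 3 (0.716 km)
Q3 at 59.653°N, 19.317°E:
  1: 0.856 km
  2: 2.022 km
  3: 2.049 km
  4: 2.277 km
  5: 1.299 km
  → nearest: 1 (0.856 km)
Q4 at 59.635°N, 19.313°E:
  1: 2.404 km
  2: 1.202 km
  3: 1.258 km
  4: 0.629 km
  5: 2.427 km
  → nearest: 4 (0.629 km)

Q1→1; Q2→3; Q3→1; Q4→4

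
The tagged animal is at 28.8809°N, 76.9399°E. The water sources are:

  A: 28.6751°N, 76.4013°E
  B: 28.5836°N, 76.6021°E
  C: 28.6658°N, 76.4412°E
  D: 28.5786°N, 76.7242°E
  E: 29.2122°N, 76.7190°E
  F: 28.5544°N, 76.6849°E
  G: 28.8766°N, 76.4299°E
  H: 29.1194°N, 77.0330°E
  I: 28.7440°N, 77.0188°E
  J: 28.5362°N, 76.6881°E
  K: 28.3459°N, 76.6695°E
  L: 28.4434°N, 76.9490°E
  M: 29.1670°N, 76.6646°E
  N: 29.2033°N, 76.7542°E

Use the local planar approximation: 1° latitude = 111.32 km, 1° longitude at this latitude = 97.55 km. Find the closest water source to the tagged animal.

I

Distances from 28.8809°N, 76.9399°E:
A: √((-0.2058·111.32)² + (-0.5386·97.55)²) = √(524.852338 + 2760.496785) = 57.3180 km
B: √((-0.2973·111.32)² + (-0.3378·97.55)²) = √(1095.307884 + 1085.860007) = 46.7030 km
C: √((-0.2151·111.32)² + (-0.4987·97.55)²) = √(573.359768 + 2366.645904) = 54.2218 km
D: √((-0.3023·111.32)² + (-0.2157·97.55)²) = √(1132.459527 + 442.746195) = 39.6889 km
E: √((0.3313·111.32)² + (-0.2209·97.55)²) = √(1360.157708 + 464.350566) = 42.7143 km
F: √((-0.3265·111.32)² + (-0.2550·97.55)²) = √(1321.030262 + 618.778063) = 44.0433 km
G: √((-0.0043·111.32)² + (-0.5100·97.55)²) = √(0.229131 + 2475.112250) = 49.7528 km
H: √((0.2385·111.32)² + (0.0931·97.55)²) = √(704.892942 + 82.480998) = 28.0602 km
I: √((-0.1369·111.32)² + (0.0789·97.55)²) = √(232.248700 + 59.239114) = 17.0730 km
J: √((-0.3447·111.32)² + (-0.2518·97.55)²) = √(1472.410691 + 603.345390) = 45.5605 km
K: √((-0.5350·111.32)² + (-0.2704·97.55)²) = √(3546.940958 + 695.773561) = 65.1361 km
L: √((-0.4375·111.32)² + (0.0091·97.55)²) = √(2371.933506 + 0.788020) = 48.7106 km
M: √((0.2861·111.32)² + (-0.2753·97.55)²) = √(1014.336634 + 721.218686) = 41.6600 km
N: √((0.3224·111.32)² + (-0.1857·97.55)²) = √(1288.061091 + 328.154493) = 40.2022 km
Minimum: I at 17.0730 km.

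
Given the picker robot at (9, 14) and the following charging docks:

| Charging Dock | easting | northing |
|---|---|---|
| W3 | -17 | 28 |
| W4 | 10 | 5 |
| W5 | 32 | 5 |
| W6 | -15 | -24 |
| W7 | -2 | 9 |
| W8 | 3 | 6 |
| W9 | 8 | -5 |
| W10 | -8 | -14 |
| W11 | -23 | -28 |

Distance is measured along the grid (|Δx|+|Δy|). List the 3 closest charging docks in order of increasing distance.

W4, W8, W7

Distances from (9, 14):
W3: |-26| + |14| = 26 + 14 = 40
W4: |1| + |-9| = 1 + 9 = 10
W5: |23| + |-9| = 23 + 9 = 32
W6: |-24| + |-38| = 24 + 38 = 62
W7: |-11| + |-5| = 11 + 5 = 16
W8: |-6| + |-8| = 6 + 8 = 14
W9: |-1| + |-19| = 1 + 19 = 20
W10: |-17| + |-28| = 17 + 28 = 45
W11: |-32| + |-42| = 32 + 42 = 74
Sorted: W4 (10) < W8 (14) < W7 (16) < W9 (20) < W5 (32) < …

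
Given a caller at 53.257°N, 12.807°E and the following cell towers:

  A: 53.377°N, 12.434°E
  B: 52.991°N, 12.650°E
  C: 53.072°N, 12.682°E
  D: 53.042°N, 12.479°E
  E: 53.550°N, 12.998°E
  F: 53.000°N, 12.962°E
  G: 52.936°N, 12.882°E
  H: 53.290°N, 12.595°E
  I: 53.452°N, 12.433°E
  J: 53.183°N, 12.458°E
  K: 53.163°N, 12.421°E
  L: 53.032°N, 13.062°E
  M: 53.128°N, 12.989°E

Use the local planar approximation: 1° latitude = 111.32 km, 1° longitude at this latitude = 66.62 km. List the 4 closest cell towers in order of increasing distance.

H, M, C, J

Distances from 53.257°N, 12.807°E:
A: 28.212 km
B: 31.404 km
C: 22.214 km
D: 32.408 km
E: 35.011 km
F: 30.416 km
G: 36.081 km
H: 14.593 km
I: 33.046 km
J: 24.667 km
K: 27.763 km
L: 30.265 km
M: 18.794 km
Sorted: H (14.593 km) < M (18.794 km) < C (22.214 km) < J (24.667 km) < K (27.763 km) < A (28.212 km) < …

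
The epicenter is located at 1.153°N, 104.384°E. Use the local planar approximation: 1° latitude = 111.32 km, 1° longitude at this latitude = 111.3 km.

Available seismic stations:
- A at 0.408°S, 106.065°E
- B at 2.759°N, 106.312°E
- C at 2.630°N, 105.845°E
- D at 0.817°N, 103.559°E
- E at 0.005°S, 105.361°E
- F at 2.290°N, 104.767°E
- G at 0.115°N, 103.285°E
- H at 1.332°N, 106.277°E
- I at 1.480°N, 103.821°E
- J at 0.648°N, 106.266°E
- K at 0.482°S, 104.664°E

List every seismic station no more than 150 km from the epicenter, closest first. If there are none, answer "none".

I, D, F

Distances from 1.153°N, 104.384°E:
A: √((-1.561·111.32)² + (1.681·111.3)²) = √(30196.19362 + 35004.65128) = 255.345 km
B: √((1.606·111.32)² + (1.928·111.3)²) = √(31962.25980 + 46047.32306) = 279.302 km
C: √((1.477·111.32)² + (1.461·111.3)²) = √(27033.81802 + 26441.78445) = 231.248 km
D: √((-0.336·111.32)² + (-0.825·111.3)²) = √(1399.02331 + 8431.37151) = 99.148 km
E: √((-1.158·111.32)² + (0.977·111.3)²) = √(16617.41684 + 11824.40935) = 168.647 km
F: √((1.137·111.32)² + (0.383·111.3)²) = √(16020.17754 + 1817.13786) = 133.556 km
G: √((-1.038·111.32)² + (-1.099·111.3)²) = √(13351.83948 + 14961.86437) = 168.267 km
H: √((0.179·111.32)² + (1.893·111.3)²) = √(397.05663 + 44390.65534) = 211.631 km
I: √((0.327·111.32)² + (-0.563·111.3)²) = √(1325.07939 + 3926.51371) = 72.468 km
J: √((-0.505·111.32)² + (1.882·111.3)²) = √(3160.30612 + 43876.25652) = 216.879 km
K: √((-1.635·111.32)² + (0.280·111.3)²) = √(33126.98487 + 971.19490) = 184.657 km
Threshold 150 km: I (72.468 km), D (99.148 km), F (133.556 km) are within range.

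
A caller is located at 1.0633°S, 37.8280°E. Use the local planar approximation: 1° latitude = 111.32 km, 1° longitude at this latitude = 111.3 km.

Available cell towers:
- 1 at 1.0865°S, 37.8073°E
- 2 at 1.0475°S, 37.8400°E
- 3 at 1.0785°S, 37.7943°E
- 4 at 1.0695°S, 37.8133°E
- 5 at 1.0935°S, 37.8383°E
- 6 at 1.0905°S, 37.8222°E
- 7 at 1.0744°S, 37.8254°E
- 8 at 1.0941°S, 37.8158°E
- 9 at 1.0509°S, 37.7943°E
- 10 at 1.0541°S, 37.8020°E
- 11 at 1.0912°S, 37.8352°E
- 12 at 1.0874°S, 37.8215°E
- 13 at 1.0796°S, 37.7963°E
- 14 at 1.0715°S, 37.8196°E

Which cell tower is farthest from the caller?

3

Distances from 1.0633°S, 37.8280°E:
1: √((-0.0232·111.32)² + (-0.0207·111.3)²) = √(6.669947 + 5.308001) = 3.4609 km
2: √((0.0158·111.32)² + (0.0120·111.3)²) = √(3.093574 + 1.783827) = 2.2085 km
3: √((-0.0152·111.32)² + (-0.0337·111.3)²) = √(2.863081 + 14.068576) = 4.1148 km
4: √((-0.0062·111.32)² + (-0.0147·111.3)²) = √(0.476354 + 2.676856) = 1.7757 km
5: √((-0.0302·111.32)² + (0.0103·111.3)²) = √(11.302130 + 1.314210) = 3.5519 km
6: √((-0.0272·111.32)² + (-0.0058·111.3)²) = √(9.168203 + 0.416722) = 3.0960 km
7: √((-0.0111·111.32)² + (-0.0026·111.3)²) = √(1.526836 + 0.083741) = 1.2691 km
8: √((-0.0308·111.32)² + (-0.0122·111.3)²) = √(11.755682 + 1.843784) = 3.6877 km
9: √((0.0124·111.32)² + (-0.0337·111.3)²) = √(1.905416 + 14.068576) = 3.9967 km
10: √((0.0092·111.32)² + (-0.0260·111.3)²) = √(1.048871 + 8.374078) = 3.0697 km
11: √((-0.0279·111.32)² + (0.0072·111.3)²) = √(9.646168 + 0.642178) = 3.2075 km
12: √((-0.0241·111.32)² + (-0.0065·111.3)²) = √(7.197480 + 0.523380) = 2.7786 km
13: √((-0.0163·111.32)² + (-0.0317·111.3)²) = √(3.292468 + 12.448266) = 3.9675 km
14: √((-0.0082·111.32)² + (-0.0084·111.3)²) = √(0.833248 + 0.874075) = 1.3066 km
Maximum: 3 at 4.1148 km.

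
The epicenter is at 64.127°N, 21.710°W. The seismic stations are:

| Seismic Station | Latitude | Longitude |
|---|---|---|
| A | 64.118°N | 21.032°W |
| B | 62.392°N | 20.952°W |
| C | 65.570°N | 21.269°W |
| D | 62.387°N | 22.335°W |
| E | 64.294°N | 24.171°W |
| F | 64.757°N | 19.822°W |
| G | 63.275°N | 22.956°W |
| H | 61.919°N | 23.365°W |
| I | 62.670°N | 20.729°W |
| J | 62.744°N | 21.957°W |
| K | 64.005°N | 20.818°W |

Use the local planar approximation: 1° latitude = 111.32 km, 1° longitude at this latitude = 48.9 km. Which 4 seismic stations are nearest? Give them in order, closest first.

A, K, G, F

Distances from 64.127°N, 21.710°W:
A: √((-0.009·111.32)² + (0.678·48.9)²) = √(1.00376 + 1099.20098) = 33.169 km
B: √((-1.735·111.32)² + (0.758·48.9)²) = √(37303.13686 + 1373.90318) = 196.665 km
C: √((1.443·111.32)² + (0.441·48.9)²) = √(25803.52612 + 465.04491) = 162.076 km
D: √((-1.740·111.32)² + (-0.625·48.9)²) = √(37518.45033 + 934.06641) = 196.093 km
E: √((0.167·111.32)² + (-2.461·48.9)²) = √(345.60446 + 14482.41358) = 121.770 km
F: √((0.630·111.32)² + (1.888·48.9)²) = √(4918.44132 + 8523.57326) = 115.940 km
G: √((-0.852·111.32)² + (-1.246·48.9)²) = √(8995.50574 + 3712.39178) = 112.729 km
H: √((-2.208·111.32)² + (-1.655·48.9)²) = √(60414.96573 + 6549.58397) = 258.775 km
I: √((-1.457·111.32)² + (0.981·48.9)²) = √(26306.64710 + 2301.20725) = 169.139 km
J: √((-1.383·111.32)² + (-0.247·48.9)²) = √(23702.31445 + 145.88533) = 154.429 km
K: √((-0.122·111.32)² + (0.892·48.9)²) = √(184.44465 + 1902.59971) = 45.684 km
Sorted: A (33.169 km) < K (45.684 km) < G (112.729 km) < F (115.940 km) < E (121.770 km) < J (154.429 km) < …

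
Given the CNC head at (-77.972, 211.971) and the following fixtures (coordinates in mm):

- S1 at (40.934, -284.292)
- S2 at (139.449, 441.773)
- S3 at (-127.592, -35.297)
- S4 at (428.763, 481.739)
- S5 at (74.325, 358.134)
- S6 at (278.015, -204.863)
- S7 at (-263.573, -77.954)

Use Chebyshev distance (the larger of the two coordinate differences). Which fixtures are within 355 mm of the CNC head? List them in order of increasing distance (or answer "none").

Distances from (-77.972, 211.971):
S1: 496.263 mm
S2: 229.802 mm
S3: 247.268 mm
S4: 506.735 mm
S5: 152.297 mm
S6: 416.834 mm
S7: 289.925 mm
Threshold 355 mm: S5 (152.297 mm), S2 (229.802 mm), S3 (247.268 mm), S7 (289.925 mm) are within range.

S5, S2, S3, S7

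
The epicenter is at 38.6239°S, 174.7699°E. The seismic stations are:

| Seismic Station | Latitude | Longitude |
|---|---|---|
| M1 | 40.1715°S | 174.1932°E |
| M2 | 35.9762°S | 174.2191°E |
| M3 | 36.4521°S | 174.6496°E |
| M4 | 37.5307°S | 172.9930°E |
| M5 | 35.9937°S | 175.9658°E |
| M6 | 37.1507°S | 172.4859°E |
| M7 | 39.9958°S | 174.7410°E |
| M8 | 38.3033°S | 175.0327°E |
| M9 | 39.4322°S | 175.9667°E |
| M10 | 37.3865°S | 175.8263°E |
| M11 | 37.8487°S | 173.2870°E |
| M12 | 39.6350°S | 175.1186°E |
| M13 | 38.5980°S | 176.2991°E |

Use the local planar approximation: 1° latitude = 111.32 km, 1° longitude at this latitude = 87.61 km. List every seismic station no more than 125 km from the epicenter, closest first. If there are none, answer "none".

Distances from 38.6239°S, 174.7699°E:
M1: 179.5348 km
M2: 298.6661 km
M3: 241.9944 km
M4: 197.5959 km
M5: 310.9752 km
M6: 258.7188 km
M7: 152.7409 km
M8: 42.4714 km
M9: 138.1675 km
M10: 165.9520 km
M11: 155.9656 km
M12: 116.6278 km
M13: 134.0042 km
Threshold 125 km: M8 (42.4714 km), M12 (116.6278 km) are within range.

M8, M12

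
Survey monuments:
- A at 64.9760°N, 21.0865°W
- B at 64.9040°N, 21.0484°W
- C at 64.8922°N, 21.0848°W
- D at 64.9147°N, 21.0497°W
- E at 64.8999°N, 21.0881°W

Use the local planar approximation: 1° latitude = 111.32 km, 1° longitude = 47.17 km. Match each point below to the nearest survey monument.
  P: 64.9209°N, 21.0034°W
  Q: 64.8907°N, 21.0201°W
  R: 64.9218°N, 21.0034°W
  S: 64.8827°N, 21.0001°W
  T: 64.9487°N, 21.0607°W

P at 64.9209°N, 21.0034°W:
  A: 7.2793 km
  B: 2.8364 km
  C: 4.9950 km
  D: 2.2904 km
  E: 4.6290 km
  → nearest: D (2.2904 km)
Q at 64.8907°N, 21.0201°W:
  A: 9.9988 km
  B: 1.9935 km
  C: 3.0565 km
  D: 3.0145 km
  E: 3.3671 km
  → nearest: B (1.9935 km)
R at 64.9218°N, 21.0034°W:
  A: 7.1950 km
  B: 2.9038 km
  C: 5.0597 km
  D: 2.3226 km
  E: 4.6804 km
  → nearest: D (2.3226 km)
S at 64.8827°N, 21.0001°W:
  A: 11.1571 km
  B: 3.2883 km
  C: 4.1329 km
  D: 4.2619 km
  E: 4.5713 km
  → nearest: B (3.2883 km)
T at 64.9487°N, 21.0607°W:
  A: 3.2737 km
  B: 5.0097 km
  C: 6.3915 km
  D: 3.8203 km
  E: 5.5840 km
  → nearest: A (3.2737 km)

P→D; Q→B; R→D; S→B; T→A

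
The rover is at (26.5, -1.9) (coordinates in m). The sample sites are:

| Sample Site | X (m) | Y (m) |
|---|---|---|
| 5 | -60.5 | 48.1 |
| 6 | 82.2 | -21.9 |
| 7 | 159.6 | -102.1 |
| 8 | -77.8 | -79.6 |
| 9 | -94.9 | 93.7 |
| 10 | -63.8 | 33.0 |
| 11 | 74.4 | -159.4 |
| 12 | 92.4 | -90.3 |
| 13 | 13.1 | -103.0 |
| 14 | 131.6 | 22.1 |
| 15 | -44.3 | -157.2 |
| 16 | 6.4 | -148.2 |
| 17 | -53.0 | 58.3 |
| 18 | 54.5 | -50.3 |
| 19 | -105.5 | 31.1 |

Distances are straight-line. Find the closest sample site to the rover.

18

Distances from (26.5, -1.9):
5: √((-87.0)² + (50.0)²) = √(7569.000 + 2500.000) = 100.3 m
6: √((55.7)² + (-20.0)²) = √(3102.490 + 400.000) = 59.2 m
7: √((133.1)² + (-100.2)²) = √(17715.610 + 10040.040) = 166.6 m
8: √((-104.3)² + (-77.7)²) = √(10878.490 + 6037.290) = 130.1 m
9: √((-121.4)² + (95.6)²) = √(14737.960 + 9139.360) = 154.5 m
10: √((-90.3)² + (34.9)²) = √(8154.090 + 1218.010) = 96.8 m
11: √((47.9)² + (-157.5)²) = √(2294.410 + 24806.250) = 164.6 m
12: √((65.9)² + (-88.4)²) = √(4342.810 + 7814.560) = 110.3 m
13: √((-13.4)² + (-101.1)²) = √(179.560 + 10221.210) = 102.0 m
14: √((105.1)² + (24.0)²) = √(11046.010 + 576.000) = 107.8 m
15: √((-70.8)² + (-155.3)²) = √(5012.640 + 24118.090) = 170.7 m
16: √((-20.1)² + (-146.3)²) = √(404.010 + 21403.690) = 147.7 m
17: √((-79.5)² + (60.2)²) = √(6320.250 + 3624.040) = 99.7 m
18: √((28.0)² + (-48.4)²) = √(784.000 + 2342.560) = 55.9 m
19: √((-132.0)² + (33.0)²) = √(17424.000 + 1089.000) = 136.1 m
Minimum: 18 at 55.9 m.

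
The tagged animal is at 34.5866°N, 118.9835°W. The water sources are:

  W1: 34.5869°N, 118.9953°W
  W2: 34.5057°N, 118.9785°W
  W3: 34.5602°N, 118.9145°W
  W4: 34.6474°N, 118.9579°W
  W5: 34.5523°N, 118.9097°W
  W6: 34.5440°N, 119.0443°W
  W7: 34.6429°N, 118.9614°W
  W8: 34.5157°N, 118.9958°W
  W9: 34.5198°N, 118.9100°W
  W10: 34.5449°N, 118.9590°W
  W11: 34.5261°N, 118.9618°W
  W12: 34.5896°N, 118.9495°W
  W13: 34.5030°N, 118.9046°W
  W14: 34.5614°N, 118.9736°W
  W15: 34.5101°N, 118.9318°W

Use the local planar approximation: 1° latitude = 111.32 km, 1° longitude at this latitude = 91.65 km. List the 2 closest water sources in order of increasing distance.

Distances from 34.5866°N, 118.9835°W:
W1: √((0.0003·111.32)² + (-0.0118·91.65)²) = √(0.001115 + 1.169577) = 1.0820 km
W2: √((-0.0809·111.32)² + (0.0050·91.65)²) = √(81.104218 + 0.209993) = 9.0174 km
W3: √((-0.0264·111.32)² + (0.0690·91.65)²) = √(8.636828 + 39.991079) = 6.9734 km
W4: √((0.0608·111.32)² + (0.0256·91.65)²) = √(45.809289 + 5.504842) = 7.1634 km
W5: √((-0.0343·111.32)² + (0.0738·91.65)²) = √(14.579232 + 45.748585) = 7.7671 km
W6: √((-0.0426·111.32)² + (-0.0608·91.65)²) = √(22.488764 + 31.050750) = 7.3171 km
W7: √((0.0563·111.32)² + (0.0221·91.65)²) = √(39.279250 + 4.102508) = 6.5865 km
W8: √((-0.0709·111.32)² + (-0.0123·91.65)²) = √(62.292945 + 1.270794) = 7.9727 km
W9: √((-0.0668·111.32)² + (0.0735·91.65)²) = √(55.296714 + 45.377401) = 10.0336 km
W10: √((-0.0417·111.32)² + (0.0245·91.65)²) = √(21.548572 + 5.041933) = 5.1566 km
W11: √((-0.0605·111.32)² + (0.0217·91.65)²) = √(45.358339 + 3.955345) = 7.0224 km
W12: √((0.0030·111.32)² + (0.0340·91.65)²) = √(0.111529 + 9.710079) = 3.1339 km
W13: √((-0.0836·111.32)² + (0.0789·91.65)²) = √(86.608188 + 52.290037) = 11.7855 km
W14: √((-0.0252·111.32)² + (0.0099·91.65)²) = √(7.869506 + 0.823257) = 2.9483 km
W15: √((-0.0765·111.32)² + (0.0517·91.65)²) = √(72.521915 + 22.451534) = 9.7454 km
Sorted: W1 (1.0820 km) < W14 (2.9483 km) < W12 (3.1339 km) < W10 (5.1566 km) < …

W1, W14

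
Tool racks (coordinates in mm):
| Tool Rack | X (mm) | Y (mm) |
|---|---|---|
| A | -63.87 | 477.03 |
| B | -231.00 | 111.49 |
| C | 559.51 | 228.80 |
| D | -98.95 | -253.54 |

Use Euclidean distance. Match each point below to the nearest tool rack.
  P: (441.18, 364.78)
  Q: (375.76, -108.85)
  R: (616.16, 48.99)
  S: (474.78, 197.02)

P→C; Q→C; R→C; S→C

P at (441.18, 364.78):
  A: 517.37 mm
  B: 718.32 mm
  C: 180.26 mm
  D: 821.01 mm
  → nearest: C (180.26 mm)
Q at (375.76, -108.85):
  A: 732.48 mm
  B: 645.53 mm
  C: 384.41 mm
  D: 496.27 mm
  → nearest: C (384.41 mm)
R at (616.16, 48.99):
  A: 803.53 mm
  B: 849.46 mm
  C: 188.52 mm
  D: 776.47 mm
  → nearest: C (188.52 mm)
S at (474.78, 197.02):
  A: 607.08 mm
  B: 710.94 mm
  C: 90.49 mm
  D: 729.50 mm
  → nearest: C (90.49 mm)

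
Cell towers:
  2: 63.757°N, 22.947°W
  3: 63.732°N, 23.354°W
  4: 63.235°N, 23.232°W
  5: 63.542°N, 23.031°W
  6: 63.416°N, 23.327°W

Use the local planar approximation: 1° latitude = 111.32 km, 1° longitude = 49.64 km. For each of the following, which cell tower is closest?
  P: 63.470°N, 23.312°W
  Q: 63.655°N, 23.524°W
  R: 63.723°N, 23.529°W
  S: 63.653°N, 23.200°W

P at 63.470°N, 23.312°W:
  2: 36.729 km
  3: 29.240 km
  4: 26.460 km
  5: 16.088 km
  6: 6.057 km
  → nearest: 6 (6.057 km)
Q at 63.655°N, 23.524°W:
  2: 30.811 km
  3: 12.029 km
  4: 48.950 km
  5: 27.516 km
  6: 28.346 km
  → nearest: 3 (12.029 km)
R at 63.723°N, 23.529°W:
  2: 29.137 km
  3: 8.745 km
  4: 56.289 km
  5: 31.892 km
  6: 35.616 km
  → nearest: 3 (8.745 km)
S at 63.653°N, 23.200°W:
  2: 17.081 km
  3: 11.652 km
  4: 46.559 km
  5: 14.935 km
  6: 27.126 km
  → nearest: 3 (11.652 km)

P→6; Q→3; R→3; S→3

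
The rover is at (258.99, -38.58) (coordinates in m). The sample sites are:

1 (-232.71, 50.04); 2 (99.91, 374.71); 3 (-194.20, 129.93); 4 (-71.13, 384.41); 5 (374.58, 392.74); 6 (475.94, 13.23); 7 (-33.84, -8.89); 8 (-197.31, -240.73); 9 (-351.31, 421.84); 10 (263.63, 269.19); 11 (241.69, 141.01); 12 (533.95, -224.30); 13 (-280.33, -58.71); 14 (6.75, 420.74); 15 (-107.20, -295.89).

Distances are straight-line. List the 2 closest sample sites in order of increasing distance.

Distances from (258.99, -38.58):
1: √((-491.70)² + (88.62)²) = √(241768.8900 + 7853.5044) = 499.62 m
2: √((-159.08)² + (413.29)²) = √(25306.4464 + 170808.6241) = 442.85 m
3: √((-453.19)² + (168.51)²) = √(205381.1761 + 28395.6201) = 483.50 m
4: √((-330.12)² + (422.99)²) = √(108979.2144 + 178920.5401) = 536.56 m
5: √((115.59)² + (431.32)²) = √(13361.0481 + 186036.9424) = 446.54 m
6: √((216.95)² + (51.81)²) = √(47067.3025 + 2684.2761) = 223.05 m
7: √((-292.83)² + (29.69)²) = √(85749.4089 + 881.4961) = 294.33 m
8: √((-456.30)² + (-202.15)²) = √(208209.6900 + 40864.6225) = 499.07 m
9: √((-610.30)² + (460.42)²) = √(372466.0900 + 211986.5764) = 764.50 m
10: √((4.64)² + (307.77)²) = √(21.5296 + 94722.3729) = 307.80 m
11: √((-17.30)² + (179.59)²) = √(299.2900 + 32252.5681) = 180.42 m
12: √((274.96)² + (-185.72)²) = √(75603.0016 + 34491.9184) = 331.81 m
13: √((-539.32)² + (-20.13)²) = √(290866.0624 + 405.2169) = 539.70 m
14: √((-252.24)² + (459.32)²) = √(63625.0176 + 210974.8624) = 524.02 m
15: √((-366.19)² + (-257.31)²) = √(134095.1161 + 66208.4361) = 447.55 m
Sorted: 11 (180.42 m) < 6 (223.05 m) < 7 (294.33 m) < 10 (307.80 m) < …

11, 6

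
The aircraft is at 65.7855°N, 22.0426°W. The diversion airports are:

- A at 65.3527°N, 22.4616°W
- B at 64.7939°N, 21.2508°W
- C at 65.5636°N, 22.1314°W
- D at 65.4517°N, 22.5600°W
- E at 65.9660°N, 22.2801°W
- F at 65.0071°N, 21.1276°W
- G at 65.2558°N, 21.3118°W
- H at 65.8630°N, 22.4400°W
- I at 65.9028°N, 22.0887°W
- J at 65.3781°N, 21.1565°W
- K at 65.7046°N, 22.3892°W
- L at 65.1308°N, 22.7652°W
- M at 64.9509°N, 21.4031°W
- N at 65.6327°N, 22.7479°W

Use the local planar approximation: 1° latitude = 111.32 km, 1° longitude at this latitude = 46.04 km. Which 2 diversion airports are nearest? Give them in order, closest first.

I, K

Distances from 65.7855°N, 22.0426°W:
A: √((-0.4328·111.32)² + (-0.4190·46.04)²) = √(2321.244563 + 372.133421) = 51.8978 km
B: √((-0.9916·111.32)² + (0.7918·46.04)²) = √(12184.828797 + 1328.928529) = 116.2487 km
C: √((-0.2219·111.32)² + (-0.0888·46.04)²) = √(610.184259 + 16.714622) = 25.0379 km
D: √((-0.3338·111.32)² + (-0.5174·46.04)²) = √(1380.762743 + 567.444615) = 44.1385 km
E: √((0.1805·111.32)² + (-0.2375·46.04)²) = √(403.739097 + 119.563290) = 22.8758 km
F: √((-0.7784·111.32)² + (0.9150·46.04)²) = √(7508.480373 + 1774.650428) = 96.3490 km
G: √((-0.5297·111.32)² + (0.7308·46.04)²) = √(3477.013214 + 1132.055469) = 67.8901 km
H: √((0.0775·111.32)² + (-0.3974·46.04)²) = √(74.430305 + 334.754447) = 20.2283 km
I: √((0.1173·111.32)² + (-0.0461·46.04)²) = √(170.507081 + 4.504769) = 13.2292 km
J: √((-0.4074·111.32)² + (0.8861·46.04)²) = √(2056.782861 + 1664.317206) = 61.0008 km
K: √((-0.0809·111.32)² + (-0.3466·46.04)²) = √(81.104218 + 254.640657) = 18.3233 km
L: √((-0.6547·111.32)² + (-0.7226·46.04)²) = √(5311.669896 + 1106.793358) = 80.1153 km
M: √((-0.8346·111.32)² + (0.6395·46.04)²) = √(8631.835516 + 866.865517) = 97.4613 km
N: √((-0.1528·111.32)² + (-0.7053·46.04)²) = √(289.329758 + 1054.431563) = 36.6574 km
Sorted: I (13.2292 km) < K (18.3233 km) < H (20.2283 km) < E (22.8758 km) < …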